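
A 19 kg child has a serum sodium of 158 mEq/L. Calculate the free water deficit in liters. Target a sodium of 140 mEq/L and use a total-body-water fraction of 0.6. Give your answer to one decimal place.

TBW = 0.6 · 19 = 11.4 L
Free water deficit = TBW · (Na/140 − 1)
= 11.4 · (158/140 − 1)
= 11.4 · 0.1286
= 1.47 L

1.5 L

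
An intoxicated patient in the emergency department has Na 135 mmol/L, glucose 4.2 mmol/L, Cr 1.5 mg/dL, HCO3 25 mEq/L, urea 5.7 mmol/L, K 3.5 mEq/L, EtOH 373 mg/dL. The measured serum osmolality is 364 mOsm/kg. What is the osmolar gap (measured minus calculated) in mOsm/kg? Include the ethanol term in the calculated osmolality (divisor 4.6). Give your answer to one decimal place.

Calculated osmolality = 2·Na + glucose + urea + ethanol/4.6
= 2·135 + 4.2 + 5.7 + 373/4.6
= 270 + 4.20 + 5.70 + 81.09
= 360.99 mOsm/kg ≈ 361.0 mOsm/kg
Osmolar gap = measured − calculated = 364 − 361.0 = 3.0 mOsm/kg

3.0 mOsm/kg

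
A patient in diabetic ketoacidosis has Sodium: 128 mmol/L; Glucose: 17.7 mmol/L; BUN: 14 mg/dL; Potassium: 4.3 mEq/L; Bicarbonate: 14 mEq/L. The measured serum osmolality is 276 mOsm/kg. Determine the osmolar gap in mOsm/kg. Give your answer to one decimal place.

Calculated osmolality = 2·Na + glucose + BUN/2.8
= 2·128 + 17.7 + 14/2.8
= 256 + 17.70 + 5
= 278.7 mOsm/kg ≈ 278.7 mOsm/kg
Osmolar gap = measured − calculated = 276 − 278.7 = -2.7 mOsm/kg

-2.7 mOsm/kg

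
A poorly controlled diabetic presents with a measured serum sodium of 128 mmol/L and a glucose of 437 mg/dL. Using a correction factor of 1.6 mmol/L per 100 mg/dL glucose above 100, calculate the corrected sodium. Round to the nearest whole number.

Corrected Na = measured Na + 1.6 · (glucose − 100)/100
= 128 + 1.6 · (437 − 100)/100
= 128 + 5.4
= 133.4 mmol/L

133 mmol/L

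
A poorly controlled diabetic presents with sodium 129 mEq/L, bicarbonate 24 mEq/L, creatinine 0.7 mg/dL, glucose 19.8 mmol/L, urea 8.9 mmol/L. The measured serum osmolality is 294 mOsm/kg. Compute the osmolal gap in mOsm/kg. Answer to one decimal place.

7.3 mOsm/kg

Calculated osmolality = 2·Na + glucose + urea
= 2·129 + 19.8 + 8.9
= 258 + 19.80 + 8.90
= 286.7 mOsm/kg ≈ 286.7 mOsm/kg
Osmolar gap = measured − calculated = 294 − 286.7 = 7.3 mOsm/kg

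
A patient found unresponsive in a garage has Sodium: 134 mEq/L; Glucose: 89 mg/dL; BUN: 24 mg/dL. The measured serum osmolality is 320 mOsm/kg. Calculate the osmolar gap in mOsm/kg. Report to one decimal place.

38.5 mOsm/kg

Calculated osmolality = 2·Na + glucose/18 + BUN/2.8
= 2·134 + 89/18 + 24/2.8
= 268 + 4.94 + 8.57
= 281.51 mOsm/kg ≈ 281.5 mOsm/kg
Osmolar gap = measured − calculated = 320 − 281.5 = 38.5 mOsm/kg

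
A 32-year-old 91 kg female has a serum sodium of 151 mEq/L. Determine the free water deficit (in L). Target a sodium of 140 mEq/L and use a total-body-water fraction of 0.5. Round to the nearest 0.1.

TBW = 0.5 · 91 = 45.5 L
Free water deficit = TBW · (Na/140 − 1)
= 45.5 · (151/140 − 1)
= 45.5 · 0.0786
= 3.58 L

3.6 L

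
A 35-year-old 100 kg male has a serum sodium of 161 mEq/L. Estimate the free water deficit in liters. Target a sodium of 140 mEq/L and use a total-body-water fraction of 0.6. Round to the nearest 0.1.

TBW = 0.6 · 100 = 60 L
Free water deficit = TBW · (Na/140 − 1)
= 60 · (161/140 − 1)
= 60 · 0.15
= 9 L

9.0 L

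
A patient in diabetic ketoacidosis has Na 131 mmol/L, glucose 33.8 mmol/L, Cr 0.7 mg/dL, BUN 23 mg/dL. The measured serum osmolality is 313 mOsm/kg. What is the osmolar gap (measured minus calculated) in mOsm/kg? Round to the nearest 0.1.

9.0 mOsm/kg

Calculated osmolality = 2·Na + glucose + BUN/2.8
= 2·131 + 33.8 + 23/2.8
= 262 + 33.80 + 8.21
= 304.01 mOsm/kg ≈ 304.0 mOsm/kg
Osmolar gap = measured − calculated = 313 − 304.0 = 9.0 mOsm/kg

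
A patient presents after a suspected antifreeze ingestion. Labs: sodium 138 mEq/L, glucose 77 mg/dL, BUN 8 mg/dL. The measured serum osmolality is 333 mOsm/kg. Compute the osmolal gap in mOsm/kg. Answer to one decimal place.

49.9 mOsm/kg

Calculated osmolality = 2·Na + glucose/18 + BUN/2.8
= 2·138 + 77/18 + 8/2.8
= 276 + 4.28 + 2.86
= 283.14 mOsm/kg ≈ 283.1 mOsm/kg
Osmolar gap = measured − calculated = 333 − 283.1 = 49.9 mOsm/kg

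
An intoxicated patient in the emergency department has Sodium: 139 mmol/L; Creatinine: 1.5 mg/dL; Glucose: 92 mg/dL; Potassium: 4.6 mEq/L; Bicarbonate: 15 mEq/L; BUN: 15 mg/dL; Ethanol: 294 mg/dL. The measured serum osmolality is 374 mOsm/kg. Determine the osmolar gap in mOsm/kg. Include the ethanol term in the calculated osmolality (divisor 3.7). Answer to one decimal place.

6.1 mOsm/kg

Calculated osmolality = 2·Na + glucose/18 + BUN/2.8 + ethanol/3.7
= 2·139 + 92/18 + 15/2.8 + 294/3.7
= 278 + 5.11 + 5.36 + 79.46
= 367.93 mOsm/kg ≈ 367.9 mOsm/kg
Osmolar gap = measured − calculated = 374 − 367.9 = 6.1 mOsm/kg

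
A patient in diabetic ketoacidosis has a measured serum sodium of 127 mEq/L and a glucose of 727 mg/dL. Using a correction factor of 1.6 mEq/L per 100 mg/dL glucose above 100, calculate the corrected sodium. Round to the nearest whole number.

137 mEq/L

Corrected Na = measured Na + 1.6 · (glucose − 100)/100
= 127 + 1.6 · (727 − 100)/100
= 127 + 10
= 137 mEq/L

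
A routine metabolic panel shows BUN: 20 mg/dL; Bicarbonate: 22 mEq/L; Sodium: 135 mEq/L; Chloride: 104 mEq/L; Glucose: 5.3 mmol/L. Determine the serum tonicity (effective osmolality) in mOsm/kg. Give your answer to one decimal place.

Effective osmolality excludes urea (freely permeant across cell membranes):
2·Na + glucose
= 2·135 + 5.3
= 270 + 5.3
= 275.3 mOsm/kg

275.3 mOsm/kg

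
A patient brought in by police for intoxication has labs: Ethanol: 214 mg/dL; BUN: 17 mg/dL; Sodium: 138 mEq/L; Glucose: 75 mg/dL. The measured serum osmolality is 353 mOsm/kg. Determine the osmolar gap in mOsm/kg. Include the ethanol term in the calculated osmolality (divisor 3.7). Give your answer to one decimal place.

8.9 mOsm/kg

Calculated osmolality = 2·Na + glucose/18 + BUN/2.8 + ethanol/3.7
= 2·138 + 75/18 + 17/2.8 + 214/3.7
= 276 + 4.17 + 6.07 + 57.84
= 344.08 mOsm/kg ≈ 344.1 mOsm/kg
Osmolar gap = measured − calculated = 353 − 344.1 = 8.9 mOsm/kg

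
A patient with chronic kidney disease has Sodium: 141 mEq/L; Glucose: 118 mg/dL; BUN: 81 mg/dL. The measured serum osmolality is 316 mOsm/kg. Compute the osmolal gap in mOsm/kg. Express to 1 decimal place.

Calculated osmolality = 2·Na + glucose/18 + BUN/2.8
= 2·141 + 118/18 + 81/2.8
= 282 + 6.56 + 28.93
= 317.49 mOsm/kg ≈ 317.5 mOsm/kg
Osmolar gap = measured − calculated = 316 − 317.5 = -1.5 mOsm/kg

-1.5 mOsm/kg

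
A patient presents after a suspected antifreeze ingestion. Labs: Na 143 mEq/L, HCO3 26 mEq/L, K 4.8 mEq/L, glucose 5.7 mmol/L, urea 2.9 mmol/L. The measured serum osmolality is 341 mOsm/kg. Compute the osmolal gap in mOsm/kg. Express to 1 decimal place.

46.4 mOsm/kg

Calculated osmolality = 2·Na + glucose + urea
= 2·143 + 5.7 + 2.9
= 286 + 5.70 + 2.90
= 294.6 mOsm/kg ≈ 294.6 mOsm/kg
Osmolar gap = measured − calculated = 341 − 294.6 = 46.4 mOsm/kg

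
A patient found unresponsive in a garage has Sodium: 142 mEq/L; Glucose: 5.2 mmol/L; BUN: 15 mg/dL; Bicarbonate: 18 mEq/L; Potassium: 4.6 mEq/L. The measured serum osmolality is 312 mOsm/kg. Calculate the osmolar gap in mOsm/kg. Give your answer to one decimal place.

17.4 mOsm/kg

Calculated osmolality = 2·Na + glucose + BUN/2.8
= 2·142 + 5.2 + 15/2.8
= 284 + 5.20 + 5.36
= 294.56 mOsm/kg ≈ 294.6 mOsm/kg
Osmolar gap = measured − calculated = 312 − 294.6 = 17.4 mOsm/kg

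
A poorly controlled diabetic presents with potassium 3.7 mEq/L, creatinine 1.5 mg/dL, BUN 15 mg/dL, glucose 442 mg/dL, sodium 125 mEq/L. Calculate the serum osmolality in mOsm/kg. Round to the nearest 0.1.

279.9 mOsm/kg

Calculated osmolality = 2·Na + glucose/18 + BUN/2.8
= 2·125 + 442/18 + 15/2.8
= 250 + 24.56 + 5.36
= 279.92 mOsm/kg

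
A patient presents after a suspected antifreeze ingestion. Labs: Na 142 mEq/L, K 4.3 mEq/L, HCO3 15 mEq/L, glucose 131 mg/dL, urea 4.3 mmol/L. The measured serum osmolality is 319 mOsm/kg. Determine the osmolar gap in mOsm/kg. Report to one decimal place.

Calculated osmolality = 2·Na + glucose/18 + urea
= 2·142 + 131/18 + 4.3
= 284 + 7.28 + 4.30
= 295.58 mOsm/kg ≈ 295.6 mOsm/kg
Osmolar gap = measured − calculated = 319 − 295.6 = 23.4 mOsm/kg

23.4 mOsm/kg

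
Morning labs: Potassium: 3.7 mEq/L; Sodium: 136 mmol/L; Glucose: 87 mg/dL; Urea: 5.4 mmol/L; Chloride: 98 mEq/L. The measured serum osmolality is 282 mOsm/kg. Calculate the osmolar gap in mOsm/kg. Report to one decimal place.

-0.2 mOsm/kg

Calculated osmolality = 2·Na + glucose/18 + urea
= 2·136 + 87/18 + 5.4
= 272 + 4.83 + 5.40
= 282.23 mOsm/kg ≈ 282.2 mOsm/kg
Osmolar gap = measured − calculated = 282 − 282.2 = -0.2 mOsm/kg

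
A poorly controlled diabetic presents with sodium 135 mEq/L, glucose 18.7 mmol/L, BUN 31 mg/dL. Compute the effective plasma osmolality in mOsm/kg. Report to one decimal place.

Effective osmolality excludes urea (freely permeant across cell membranes):
2·Na + glucose
= 2·135 + 18.7
= 270 + 18.7
= 288.7 mOsm/kg

288.7 mOsm/kg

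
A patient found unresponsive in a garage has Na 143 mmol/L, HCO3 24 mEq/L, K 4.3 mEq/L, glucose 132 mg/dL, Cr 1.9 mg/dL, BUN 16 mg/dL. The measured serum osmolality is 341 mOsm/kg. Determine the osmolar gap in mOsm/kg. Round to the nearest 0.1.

Calculated osmolality = 2·Na + glucose/18 + BUN/2.8
= 2·143 + 132/18 + 16/2.8
= 286 + 7.33 + 5.71
= 299.04 mOsm/kg ≈ 299.0 mOsm/kg
Osmolar gap = measured − calculated = 341 − 299.0 = 42.0 mOsm/kg

42.0 mOsm/kg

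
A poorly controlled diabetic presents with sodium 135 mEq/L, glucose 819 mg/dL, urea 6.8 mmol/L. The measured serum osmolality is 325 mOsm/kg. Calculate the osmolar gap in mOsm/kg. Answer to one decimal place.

Calculated osmolality = 2·Na + glucose/18 + urea
= 2·135 + 819/18 + 6.8
= 270 + 45.50 + 6.80
= 322.3 mOsm/kg ≈ 322.3 mOsm/kg
Osmolar gap = measured − calculated = 325 − 322.3 = 2.7 mOsm/kg

2.7 mOsm/kg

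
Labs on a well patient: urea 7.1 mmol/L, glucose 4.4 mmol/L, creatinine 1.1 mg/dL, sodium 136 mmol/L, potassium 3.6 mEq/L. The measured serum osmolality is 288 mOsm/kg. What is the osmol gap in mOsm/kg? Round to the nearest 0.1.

4.5 mOsm/kg

Calculated osmolality = 2·Na + glucose + urea
= 2·136 + 4.4 + 7.1
= 272 + 4.40 + 7.10
= 283.5 mOsm/kg ≈ 283.5 mOsm/kg
Osmolar gap = measured − calculated = 288 − 283.5 = 4.5 mOsm/kg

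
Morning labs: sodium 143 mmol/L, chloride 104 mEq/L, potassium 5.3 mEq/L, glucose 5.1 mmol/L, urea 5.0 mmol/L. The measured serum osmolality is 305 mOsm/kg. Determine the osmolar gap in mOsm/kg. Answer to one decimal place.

8.9 mOsm/kg

Calculated osmolality = 2·Na + glucose + urea
= 2·143 + 5.1 + 5
= 286 + 5.10 + 5
= 296.1 mOsm/kg ≈ 296.1 mOsm/kg
Osmolar gap = measured − calculated = 305 − 296.1 = 8.9 mOsm/kg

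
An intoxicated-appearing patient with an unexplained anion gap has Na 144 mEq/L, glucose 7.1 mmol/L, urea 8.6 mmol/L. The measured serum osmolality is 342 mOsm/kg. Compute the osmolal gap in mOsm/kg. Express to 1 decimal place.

38.3 mOsm/kg

Calculated osmolality = 2·Na + glucose + urea
= 2·144 + 7.1 + 8.6
= 288 + 7.10 + 8.60
= 303.7 mOsm/kg ≈ 303.7 mOsm/kg
Osmolar gap = measured − calculated = 342 − 303.7 = 38.3 mOsm/kg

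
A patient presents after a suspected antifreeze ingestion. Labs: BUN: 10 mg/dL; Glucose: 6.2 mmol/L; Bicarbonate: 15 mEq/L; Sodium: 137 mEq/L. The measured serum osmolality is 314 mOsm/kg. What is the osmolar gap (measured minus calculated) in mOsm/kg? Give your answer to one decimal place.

Calculated osmolality = 2·Na + glucose + BUN/2.8
= 2·137 + 6.2 + 10/2.8
= 274 + 6.20 + 3.57
= 283.77 mOsm/kg ≈ 283.8 mOsm/kg
Osmolar gap = measured − calculated = 314 − 283.8 = 30.2 mOsm/kg

30.2 mOsm/kg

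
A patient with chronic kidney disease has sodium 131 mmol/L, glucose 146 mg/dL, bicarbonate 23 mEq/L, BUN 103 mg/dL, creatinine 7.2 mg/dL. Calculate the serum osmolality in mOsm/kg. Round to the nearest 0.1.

306.9 mOsm/kg

Calculated osmolality = 2·Na + glucose/18 + BUN/2.8
= 2·131 + 146/18 + 103/2.8
= 262 + 8.11 + 36.79
= 306.9 mOsm/kg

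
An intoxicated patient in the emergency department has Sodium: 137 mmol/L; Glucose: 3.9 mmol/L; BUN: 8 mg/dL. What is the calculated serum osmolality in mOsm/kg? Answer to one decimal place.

Calculated osmolality = 2·Na + glucose + BUN/2.8
= 2·137 + 3.9 + 8/2.8
= 274 + 3.90 + 2.86
= 280.76 mOsm/kg

280.8 mOsm/kg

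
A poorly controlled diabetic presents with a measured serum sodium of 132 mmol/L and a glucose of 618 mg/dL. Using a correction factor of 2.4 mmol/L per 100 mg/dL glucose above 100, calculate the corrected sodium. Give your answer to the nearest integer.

Corrected Na = measured Na + 2.4 · (glucose − 100)/100
= 132 + 2.4 · (618 − 100)/100
= 132 + 12.4
= 144.4 mmol/L

144 mmol/L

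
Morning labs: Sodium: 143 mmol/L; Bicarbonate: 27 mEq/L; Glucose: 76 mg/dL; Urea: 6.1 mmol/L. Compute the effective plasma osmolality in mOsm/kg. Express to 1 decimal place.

Effective osmolality excludes urea (freely permeant across cell membranes):
2·Na + glucose/18
= 2·143 + 76/18
= 286 + 4.22
= 290.22 mOsm/kg

290.2 mOsm/kg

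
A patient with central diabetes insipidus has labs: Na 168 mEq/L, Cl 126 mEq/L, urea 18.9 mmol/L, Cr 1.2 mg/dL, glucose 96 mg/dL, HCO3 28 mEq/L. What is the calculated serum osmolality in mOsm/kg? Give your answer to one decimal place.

360.2 mOsm/kg

Calculated osmolality = 2·Na + glucose/18 + urea
= 2·168 + 96/18 + 18.9
= 336 + 5.33 + 18.90
= 360.23 mOsm/kg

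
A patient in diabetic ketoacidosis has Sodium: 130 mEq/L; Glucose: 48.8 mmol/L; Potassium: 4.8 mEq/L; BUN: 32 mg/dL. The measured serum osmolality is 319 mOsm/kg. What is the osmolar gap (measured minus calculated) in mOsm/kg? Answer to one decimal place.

-1.2 mOsm/kg

Calculated osmolality = 2·Na + glucose + BUN/2.8
= 2·130 + 48.8 + 32/2.8
= 260 + 48.80 + 11.43
= 320.23 mOsm/kg ≈ 320.2 mOsm/kg
Osmolar gap = measured − calculated = 319 − 320.2 = -1.2 mOsm/kg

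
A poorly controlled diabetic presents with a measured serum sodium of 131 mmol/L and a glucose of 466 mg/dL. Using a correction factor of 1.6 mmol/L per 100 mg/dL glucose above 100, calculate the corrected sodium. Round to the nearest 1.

137 mmol/L

Corrected Na = measured Na + 1.6 · (glucose − 100)/100
= 131 + 1.6 · (466 − 100)/100
= 131 + 5.9
= 136.9 mmol/L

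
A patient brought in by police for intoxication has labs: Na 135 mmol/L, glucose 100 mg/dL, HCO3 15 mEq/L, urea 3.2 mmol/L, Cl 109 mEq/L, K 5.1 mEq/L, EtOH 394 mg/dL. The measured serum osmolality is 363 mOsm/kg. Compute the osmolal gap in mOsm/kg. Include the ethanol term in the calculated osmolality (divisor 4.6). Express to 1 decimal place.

Calculated osmolality = 2·Na + glucose/18 + urea + ethanol/4.6
= 2·135 + 100/18 + 3.2 + 394/4.6
= 270 + 5.56 + 3.20 + 85.65
= 364.41 mOsm/kg ≈ 364.4 mOsm/kg
Osmolar gap = measured − calculated = 363 − 364.4 = -1.4 mOsm/kg

-1.4 mOsm/kg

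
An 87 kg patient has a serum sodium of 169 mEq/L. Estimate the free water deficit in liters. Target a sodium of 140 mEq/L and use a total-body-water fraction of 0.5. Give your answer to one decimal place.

TBW = 0.5 · 87 = 43.5 L
Free water deficit = TBW · (Na/140 − 1)
= 43.5 · (169/140 − 1)
= 43.5 · 0.2071
= 9.01 L

9.0 L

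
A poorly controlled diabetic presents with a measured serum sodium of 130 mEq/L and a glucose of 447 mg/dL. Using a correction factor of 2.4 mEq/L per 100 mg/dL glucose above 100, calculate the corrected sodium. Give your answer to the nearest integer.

138 mEq/L

Corrected Na = measured Na + 2.4 · (glucose − 100)/100
= 130 + 2.4 · (447 − 100)/100
= 130 + 8.3
= 138.3 mEq/L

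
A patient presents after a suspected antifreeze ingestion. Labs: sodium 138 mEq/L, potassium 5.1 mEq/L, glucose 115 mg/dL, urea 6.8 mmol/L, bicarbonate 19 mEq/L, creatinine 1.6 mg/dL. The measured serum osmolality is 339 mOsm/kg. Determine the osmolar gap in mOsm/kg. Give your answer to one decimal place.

Calculated osmolality = 2·Na + glucose/18 + urea
= 2·138 + 115/18 + 6.8
= 276 + 6.39 + 6.80
= 289.19 mOsm/kg ≈ 289.2 mOsm/kg
Osmolar gap = measured − calculated = 339 − 289.2 = 49.8 mOsm/kg

49.8 mOsm/kg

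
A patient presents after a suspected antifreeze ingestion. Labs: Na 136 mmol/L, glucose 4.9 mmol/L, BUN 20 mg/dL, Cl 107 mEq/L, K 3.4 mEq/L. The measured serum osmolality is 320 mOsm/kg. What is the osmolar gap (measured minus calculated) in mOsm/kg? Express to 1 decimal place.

36.0 mOsm/kg

Calculated osmolality = 2·Na + glucose + BUN/2.8
= 2·136 + 4.9 + 20/2.8
= 272 + 4.90 + 7.14
= 284.04 mOsm/kg ≈ 284.0 mOsm/kg
Osmolar gap = measured − calculated = 320 − 284.0 = 36.0 mOsm/kg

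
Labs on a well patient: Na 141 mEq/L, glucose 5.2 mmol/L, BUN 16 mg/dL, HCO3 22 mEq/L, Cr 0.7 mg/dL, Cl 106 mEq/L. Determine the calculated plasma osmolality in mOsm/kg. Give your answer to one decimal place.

Calculated osmolality = 2·Na + glucose + BUN/2.8
= 2·141 + 5.2 + 16/2.8
= 282 + 5.20 + 5.71
= 292.91 mOsm/kg

292.9 mOsm/kg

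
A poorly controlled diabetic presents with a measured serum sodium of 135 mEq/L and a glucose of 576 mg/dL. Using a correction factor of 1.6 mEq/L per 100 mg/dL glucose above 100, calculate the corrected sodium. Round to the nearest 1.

143 mEq/L

Corrected Na = measured Na + 1.6 · (glucose − 100)/100
= 135 + 1.6 · (576 − 100)/100
= 135 + 7.6
= 142.6 mEq/L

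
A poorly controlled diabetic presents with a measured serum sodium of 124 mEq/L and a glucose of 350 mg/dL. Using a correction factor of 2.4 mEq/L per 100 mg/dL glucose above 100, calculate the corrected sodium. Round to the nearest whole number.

130 mEq/L

Corrected Na = measured Na + 2.4 · (glucose − 100)/100
= 124 + 2.4 · (350 − 100)/100
= 124 + 6
= 130 mEq/L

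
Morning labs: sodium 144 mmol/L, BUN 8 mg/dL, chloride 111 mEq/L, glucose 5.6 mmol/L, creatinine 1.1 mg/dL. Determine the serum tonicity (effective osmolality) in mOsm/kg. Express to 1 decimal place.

Effective osmolality excludes urea (freely permeant across cell membranes):
2·Na + glucose
= 2·144 + 5.6
= 288 + 5.6
= 293.6 mOsm/kg

293.6 mOsm/kg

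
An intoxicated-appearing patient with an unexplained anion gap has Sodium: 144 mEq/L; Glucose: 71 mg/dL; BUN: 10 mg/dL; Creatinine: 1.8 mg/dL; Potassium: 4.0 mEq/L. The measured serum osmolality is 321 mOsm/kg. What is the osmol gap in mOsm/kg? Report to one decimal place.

25.5 mOsm/kg

Calculated osmolality = 2·Na + glucose/18 + BUN/2.8
= 2·144 + 71/18 + 10/2.8
= 288 + 3.94 + 3.57
= 295.51 mOsm/kg ≈ 295.5 mOsm/kg
Osmolar gap = measured − calculated = 321 − 295.5 = 25.5 mOsm/kg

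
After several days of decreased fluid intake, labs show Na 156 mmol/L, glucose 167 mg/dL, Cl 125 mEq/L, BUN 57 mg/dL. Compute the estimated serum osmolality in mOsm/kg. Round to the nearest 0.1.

341.6 mOsm/kg

Calculated osmolality = 2·Na + glucose/18 + BUN/2.8
= 2·156 + 167/18 + 57/2.8
= 312 + 9.28 + 20.36
= 341.64 mOsm/kg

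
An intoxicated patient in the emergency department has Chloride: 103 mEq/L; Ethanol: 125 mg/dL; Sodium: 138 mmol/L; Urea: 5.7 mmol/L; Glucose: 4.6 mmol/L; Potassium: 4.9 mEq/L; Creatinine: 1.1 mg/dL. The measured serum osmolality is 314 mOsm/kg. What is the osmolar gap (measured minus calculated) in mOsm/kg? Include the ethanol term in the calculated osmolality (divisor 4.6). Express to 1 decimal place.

0.5 mOsm/kg

Calculated osmolality = 2·Na + glucose + urea + ethanol/4.6
= 2·138 + 4.6 + 5.7 + 125/4.6
= 276 + 4.60 + 5.70 + 27.17
= 313.47 mOsm/kg ≈ 313.5 mOsm/kg
Osmolar gap = measured − calculated = 314 − 313.5 = 0.5 mOsm/kg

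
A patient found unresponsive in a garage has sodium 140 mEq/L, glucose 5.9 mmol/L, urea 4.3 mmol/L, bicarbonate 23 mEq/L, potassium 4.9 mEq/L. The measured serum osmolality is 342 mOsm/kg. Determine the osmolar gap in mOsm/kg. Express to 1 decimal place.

Calculated osmolality = 2·Na + glucose + urea
= 2·140 + 5.9 + 4.3
= 280 + 5.90 + 4.30
= 290.2 mOsm/kg ≈ 290.2 mOsm/kg
Osmolar gap = measured − calculated = 342 − 290.2 = 51.8 mOsm/kg

51.8 mOsm/kg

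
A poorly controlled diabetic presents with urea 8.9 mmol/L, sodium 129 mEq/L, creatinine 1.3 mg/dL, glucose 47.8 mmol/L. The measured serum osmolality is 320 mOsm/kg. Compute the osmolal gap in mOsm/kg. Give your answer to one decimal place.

Calculated osmolality = 2·Na + glucose + urea
= 2·129 + 47.8 + 8.9
= 258 + 47.80 + 8.90
= 314.7 mOsm/kg ≈ 314.7 mOsm/kg
Osmolar gap = measured − calculated = 320 − 314.7 = 5.3 mOsm/kg

5.3 mOsm/kg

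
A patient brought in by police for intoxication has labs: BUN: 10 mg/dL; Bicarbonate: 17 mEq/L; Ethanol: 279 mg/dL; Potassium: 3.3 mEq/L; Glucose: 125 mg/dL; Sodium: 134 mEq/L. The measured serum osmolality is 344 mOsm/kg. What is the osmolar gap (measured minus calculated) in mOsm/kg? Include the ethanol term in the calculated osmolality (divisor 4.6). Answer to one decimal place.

4.8 mOsm/kg

Calculated osmolality = 2·Na + glucose/18 + BUN/2.8 + ethanol/4.6
= 2·134 + 125/18 + 10/2.8 + 279/4.6
= 268 + 6.94 + 3.57 + 60.65
= 339.16 mOsm/kg ≈ 339.2 mOsm/kg
Osmolar gap = measured − calculated = 344 − 339.2 = 4.8 mOsm/kg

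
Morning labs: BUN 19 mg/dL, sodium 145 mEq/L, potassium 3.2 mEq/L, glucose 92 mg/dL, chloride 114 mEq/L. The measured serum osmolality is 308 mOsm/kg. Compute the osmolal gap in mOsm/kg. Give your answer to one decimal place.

6.1 mOsm/kg

Calculated osmolality = 2·Na + glucose/18 + BUN/2.8
= 2·145 + 92/18 + 19/2.8
= 290 + 5.11 + 6.79
= 301.9 mOsm/kg ≈ 301.9 mOsm/kg
Osmolar gap = measured − calculated = 308 − 301.9 = 6.1 mOsm/kg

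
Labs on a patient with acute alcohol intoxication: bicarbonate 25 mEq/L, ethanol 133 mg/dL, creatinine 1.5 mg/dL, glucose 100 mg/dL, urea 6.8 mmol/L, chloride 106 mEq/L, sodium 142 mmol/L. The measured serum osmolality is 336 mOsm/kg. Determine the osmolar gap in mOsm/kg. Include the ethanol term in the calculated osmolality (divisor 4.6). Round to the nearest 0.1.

10.7 mOsm/kg

Calculated osmolality = 2·Na + glucose/18 + urea + ethanol/4.6
= 2·142 + 100/18 + 6.8 + 133/4.6
= 284 + 5.56 + 6.80 + 28.91
= 325.27 mOsm/kg ≈ 325.3 mOsm/kg
Osmolar gap = measured − calculated = 336 − 325.3 = 10.7 mOsm/kg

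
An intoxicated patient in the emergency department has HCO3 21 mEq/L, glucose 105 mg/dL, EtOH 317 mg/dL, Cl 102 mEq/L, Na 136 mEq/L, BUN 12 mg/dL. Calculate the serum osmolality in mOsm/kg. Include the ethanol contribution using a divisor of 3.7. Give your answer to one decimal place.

367.8 mOsm/kg

Calculated osmolality = 2·Na + glucose/18 + BUN/2.8 + ethanol/3.7
= 2·136 + 105/18 + 12/2.8 + 317/3.7
= 272 + 5.83 + 4.29 + 85.68
= 367.8 mOsm/kg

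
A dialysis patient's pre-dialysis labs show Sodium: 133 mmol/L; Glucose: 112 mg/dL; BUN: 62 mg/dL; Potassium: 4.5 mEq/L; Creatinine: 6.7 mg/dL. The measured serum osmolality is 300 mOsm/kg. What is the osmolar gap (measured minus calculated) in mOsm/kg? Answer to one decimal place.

5.6 mOsm/kg

Calculated osmolality = 2·Na + glucose/18 + BUN/2.8
= 2·133 + 112/18 + 62/2.8
= 266 + 6.22 + 22.14
= 294.36 mOsm/kg ≈ 294.4 mOsm/kg
Osmolar gap = measured − calculated = 300 − 294.4 = 5.6 mOsm/kg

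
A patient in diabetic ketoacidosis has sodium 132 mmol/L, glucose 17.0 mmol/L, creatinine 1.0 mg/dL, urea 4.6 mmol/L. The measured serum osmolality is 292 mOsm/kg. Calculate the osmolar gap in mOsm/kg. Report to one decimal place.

Calculated osmolality = 2·Na + glucose + urea
= 2·132 + 17 + 4.6
= 264 + 17 + 4.60
= 285.6 mOsm/kg ≈ 285.6 mOsm/kg
Osmolar gap = measured − calculated = 292 − 285.6 = 6.4 mOsm/kg

6.4 mOsm/kg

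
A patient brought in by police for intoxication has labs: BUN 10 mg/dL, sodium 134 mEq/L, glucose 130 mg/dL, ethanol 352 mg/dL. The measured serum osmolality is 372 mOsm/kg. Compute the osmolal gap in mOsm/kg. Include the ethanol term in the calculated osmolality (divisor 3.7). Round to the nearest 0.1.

-1.9 mOsm/kg

Calculated osmolality = 2·Na + glucose/18 + BUN/2.8 + ethanol/3.7
= 2·134 + 130/18 + 10/2.8 + 352/3.7
= 268 + 7.22 + 3.57 + 95.14
= 373.93 mOsm/kg ≈ 373.9 mOsm/kg
Osmolar gap = measured − calculated = 372 − 373.9 = -1.9 mOsm/kg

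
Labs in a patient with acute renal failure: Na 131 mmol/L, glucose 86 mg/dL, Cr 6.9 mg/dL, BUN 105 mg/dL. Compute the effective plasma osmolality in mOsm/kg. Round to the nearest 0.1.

266.8 mOsm/kg

Effective osmolality excludes urea (freely permeant across cell membranes):
2·Na + glucose/18
= 2·131 + 86/18
= 262 + 4.78
= 266.78 mOsm/kg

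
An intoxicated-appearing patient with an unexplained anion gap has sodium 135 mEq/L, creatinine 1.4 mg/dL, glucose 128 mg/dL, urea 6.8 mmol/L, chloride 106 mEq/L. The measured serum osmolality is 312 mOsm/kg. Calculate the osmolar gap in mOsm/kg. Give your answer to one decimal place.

Calculated osmolality = 2·Na + glucose/18 + urea
= 2·135 + 128/18 + 6.8
= 270 + 7.11 + 6.80
= 283.91 mOsm/kg ≈ 283.9 mOsm/kg
Osmolar gap = measured − calculated = 312 − 283.9 = 28.1 mOsm/kg

28.1 mOsm/kg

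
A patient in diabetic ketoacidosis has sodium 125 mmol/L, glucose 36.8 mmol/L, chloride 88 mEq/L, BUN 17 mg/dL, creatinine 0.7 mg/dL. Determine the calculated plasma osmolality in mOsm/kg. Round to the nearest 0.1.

Calculated osmolality = 2·Na + glucose + BUN/2.8
= 2·125 + 36.8 + 17/2.8
= 250 + 36.80 + 6.07
= 292.87 mOsm/kg

292.9 mOsm/kg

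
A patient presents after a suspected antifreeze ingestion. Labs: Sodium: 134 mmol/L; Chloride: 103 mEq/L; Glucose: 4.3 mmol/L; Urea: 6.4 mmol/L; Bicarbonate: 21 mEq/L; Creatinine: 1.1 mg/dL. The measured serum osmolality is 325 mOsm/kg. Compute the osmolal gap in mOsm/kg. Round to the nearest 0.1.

Calculated osmolality = 2·Na + glucose + urea
= 2·134 + 4.3 + 6.4
= 268 + 4.30 + 6.40
= 278.7 mOsm/kg ≈ 278.7 mOsm/kg
Osmolar gap = measured − calculated = 325 − 278.7 = 46.3 mOsm/kg

46.3 mOsm/kg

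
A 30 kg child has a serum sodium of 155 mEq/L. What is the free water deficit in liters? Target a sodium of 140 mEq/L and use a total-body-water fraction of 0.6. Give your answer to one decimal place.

1.9 L

TBW = 0.6 · 30 = 18 L
Free water deficit = TBW · (Na/140 − 1)
= 18 · (155/140 − 1)
= 18 · 0.1071
= 1.93 L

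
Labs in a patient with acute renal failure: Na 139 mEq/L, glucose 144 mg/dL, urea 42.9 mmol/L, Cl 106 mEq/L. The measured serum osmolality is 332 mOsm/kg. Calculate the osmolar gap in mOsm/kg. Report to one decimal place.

3.1 mOsm/kg

Calculated osmolality = 2·Na + glucose/18 + urea
= 2·139 + 144/18 + 42.9
= 278 + 8 + 42.90
= 328.9 mOsm/kg ≈ 328.9 mOsm/kg
Osmolar gap = measured − calculated = 332 − 328.9 = 3.1 mOsm/kg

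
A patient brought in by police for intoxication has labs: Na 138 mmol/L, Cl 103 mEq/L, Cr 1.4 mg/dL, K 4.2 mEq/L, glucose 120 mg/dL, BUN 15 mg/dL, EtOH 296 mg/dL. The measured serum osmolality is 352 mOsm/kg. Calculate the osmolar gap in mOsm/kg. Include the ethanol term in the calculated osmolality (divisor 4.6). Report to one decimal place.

Calculated osmolality = 2·Na + glucose/18 + BUN/2.8 + ethanol/4.6
= 2·138 + 120/18 + 15/2.8 + 296/4.6
= 276 + 6.67 + 5.36 + 64.35
= 352.38 mOsm/kg ≈ 352.4 mOsm/kg
Osmolar gap = measured − calculated = 352 − 352.4 = -0.4 mOsm/kg

-0.4 mOsm/kg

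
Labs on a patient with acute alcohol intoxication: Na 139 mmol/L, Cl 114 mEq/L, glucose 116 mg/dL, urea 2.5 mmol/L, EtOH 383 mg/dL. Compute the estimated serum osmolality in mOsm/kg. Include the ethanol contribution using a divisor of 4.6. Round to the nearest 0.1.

370.2 mOsm/kg

Calculated osmolality = 2·Na + glucose/18 + urea + ethanol/4.6
= 2·139 + 116/18 + 2.5 + 383/4.6
= 278 + 6.44 + 2.50 + 83.26
= 370.2 mOsm/kg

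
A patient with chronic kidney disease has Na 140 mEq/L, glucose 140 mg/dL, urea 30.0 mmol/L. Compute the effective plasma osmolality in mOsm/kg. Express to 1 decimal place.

287.8 mOsm/kg

Effective osmolality excludes urea (freely permeant across cell membranes):
2·Na + glucose/18
= 2·140 + 140/18
= 280 + 7.78
= 287.78 mOsm/kg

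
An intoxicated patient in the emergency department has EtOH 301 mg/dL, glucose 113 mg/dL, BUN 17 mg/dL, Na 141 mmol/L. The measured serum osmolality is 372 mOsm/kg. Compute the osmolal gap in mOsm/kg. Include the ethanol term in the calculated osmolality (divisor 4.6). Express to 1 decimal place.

Calculated osmolality = 2·Na + glucose/18 + BUN/2.8 + ethanol/4.6
= 2·141 + 113/18 + 17/2.8 + 301/4.6
= 282 + 6.28 + 6.07 + 65.43
= 359.78 mOsm/kg ≈ 359.8 mOsm/kg
Osmolar gap = measured − calculated = 372 − 359.8 = 12.2 mOsm/kg

12.2 mOsm/kg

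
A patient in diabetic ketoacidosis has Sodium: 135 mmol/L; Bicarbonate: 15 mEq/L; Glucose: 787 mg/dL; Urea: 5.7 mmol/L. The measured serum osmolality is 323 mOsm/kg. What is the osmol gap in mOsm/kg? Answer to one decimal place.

Calculated osmolality = 2·Na + glucose/18 + urea
= 2·135 + 787/18 + 5.7
= 270 + 43.72 + 5.70
= 319.42 mOsm/kg ≈ 319.4 mOsm/kg
Osmolar gap = measured − calculated = 323 − 319.4 = 3.6 mOsm/kg

3.6 mOsm/kg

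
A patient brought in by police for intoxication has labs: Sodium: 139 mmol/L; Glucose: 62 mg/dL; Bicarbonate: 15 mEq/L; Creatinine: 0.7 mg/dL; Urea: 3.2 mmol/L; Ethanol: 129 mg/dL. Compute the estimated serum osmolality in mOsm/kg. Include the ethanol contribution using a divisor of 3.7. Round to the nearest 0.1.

319.5 mOsm/kg

Calculated osmolality = 2·Na + glucose/18 + urea + ethanol/3.7
= 2·139 + 62/18 + 3.2 + 129/3.7
= 278 + 3.44 + 3.20 + 34.86
= 319.5 mOsm/kg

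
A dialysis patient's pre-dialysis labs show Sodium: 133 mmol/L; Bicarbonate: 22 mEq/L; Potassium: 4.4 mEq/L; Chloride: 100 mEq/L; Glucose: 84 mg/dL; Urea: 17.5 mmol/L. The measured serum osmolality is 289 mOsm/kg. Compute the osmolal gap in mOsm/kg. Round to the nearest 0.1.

Calculated osmolality = 2·Na + glucose/18 + urea
= 2·133 + 84/18 + 17.5
= 266 + 4.67 + 17.50
= 288.17 mOsm/kg ≈ 288.2 mOsm/kg
Osmolar gap = measured − calculated = 289 − 288.2 = 0.8 mOsm/kg

0.8 mOsm/kg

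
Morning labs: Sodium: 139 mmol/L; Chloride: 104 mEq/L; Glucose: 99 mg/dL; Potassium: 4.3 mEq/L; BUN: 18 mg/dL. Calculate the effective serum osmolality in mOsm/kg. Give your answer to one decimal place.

Effective osmolality excludes urea (freely permeant across cell membranes):
2·Na + glucose/18
= 2·139 + 99/18
= 278 + 5.5
= 283.5 mOsm/kg

283.5 mOsm/kg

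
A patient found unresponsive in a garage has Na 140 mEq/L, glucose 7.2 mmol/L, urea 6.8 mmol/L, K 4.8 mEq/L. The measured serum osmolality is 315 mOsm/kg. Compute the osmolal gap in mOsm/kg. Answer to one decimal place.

Calculated osmolality = 2·Na + glucose + urea
= 2·140 + 7.2 + 6.8
= 280 + 7.20 + 6.80
= 294 mOsm/kg ≈ 294.0 mOsm/kg
Osmolar gap = measured − calculated = 315 − 294.0 = 21.0 mOsm/kg

21.0 mOsm/kg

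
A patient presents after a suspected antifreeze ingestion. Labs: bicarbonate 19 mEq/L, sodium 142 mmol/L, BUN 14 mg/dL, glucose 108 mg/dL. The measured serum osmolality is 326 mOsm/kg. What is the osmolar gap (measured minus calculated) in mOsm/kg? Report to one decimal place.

31.0 mOsm/kg

Calculated osmolality = 2·Na + glucose/18 + BUN/2.8
= 2·142 + 108/18 + 14/2.8
= 284 + 6 + 5
= 295 mOsm/kg ≈ 295.0 mOsm/kg
Osmolar gap = measured − calculated = 326 − 295.0 = 31.0 mOsm/kg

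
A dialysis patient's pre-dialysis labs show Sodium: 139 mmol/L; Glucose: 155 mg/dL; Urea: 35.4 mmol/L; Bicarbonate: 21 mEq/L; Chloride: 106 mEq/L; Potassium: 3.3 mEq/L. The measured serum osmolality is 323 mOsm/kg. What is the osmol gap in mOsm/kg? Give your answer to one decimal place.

Calculated osmolality = 2·Na + glucose/18 + urea
= 2·139 + 155/18 + 35.4
= 278 + 8.61 + 35.40
= 322.01 mOsm/kg ≈ 322.0 mOsm/kg
Osmolar gap = measured − calculated = 323 − 322.0 = 1.0 mOsm/kg

1.0 mOsm/kg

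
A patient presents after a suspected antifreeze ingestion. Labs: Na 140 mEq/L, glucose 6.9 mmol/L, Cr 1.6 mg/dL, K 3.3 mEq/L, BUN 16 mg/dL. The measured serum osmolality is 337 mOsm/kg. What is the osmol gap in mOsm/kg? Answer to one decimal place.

44.4 mOsm/kg

Calculated osmolality = 2·Na + glucose + BUN/2.8
= 2·140 + 6.9 + 16/2.8
= 280 + 6.90 + 5.71
= 292.61 mOsm/kg ≈ 292.6 mOsm/kg
Osmolar gap = measured − calculated = 337 − 292.6 = 44.4 mOsm/kg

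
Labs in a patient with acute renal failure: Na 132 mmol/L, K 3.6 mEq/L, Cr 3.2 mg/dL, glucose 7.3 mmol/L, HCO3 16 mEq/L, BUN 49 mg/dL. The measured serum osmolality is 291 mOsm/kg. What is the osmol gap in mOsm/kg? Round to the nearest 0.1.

Calculated osmolality = 2·Na + glucose + BUN/2.8
= 2·132 + 7.3 + 49/2.8
= 264 + 7.30 + 17.50
= 288.8 mOsm/kg ≈ 288.8 mOsm/kg
Osmolar gap = measured − calculated = 291 − 288.8 = 2.2 mOsm/kg

2.2 mOsm/kg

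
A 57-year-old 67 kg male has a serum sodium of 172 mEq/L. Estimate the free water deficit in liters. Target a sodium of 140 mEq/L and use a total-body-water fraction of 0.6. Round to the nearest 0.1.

TBW = 0.6 · 67 = 40.2 L
Free water deficit = TBW · (Na/140 − 1)
= 40.2 · (172/140 − 1)
= 40.2 · 0.2286
= 9.19 L

9.2 L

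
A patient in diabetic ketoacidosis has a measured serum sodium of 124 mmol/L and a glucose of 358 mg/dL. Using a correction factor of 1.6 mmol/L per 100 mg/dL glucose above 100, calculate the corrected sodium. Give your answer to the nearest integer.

Corrected Na = measured Na + 1.6 · (glucose − 100)/100
= 124 + 1.6 · (358 − 100)/100
= 124 + 4.1
= 128.1 mmol/L

128 mmol/L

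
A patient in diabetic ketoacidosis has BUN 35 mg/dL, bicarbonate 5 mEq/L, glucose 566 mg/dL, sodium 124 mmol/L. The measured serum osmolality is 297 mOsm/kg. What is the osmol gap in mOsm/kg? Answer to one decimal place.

Calculated osmolality = 2·Na + glucose/18 + BUN/2.8
= 2·124 + 566/18 + 35/2.8
= 248 + 31.44 + 12.50
= 291.94 mOsm/kg ≈ 291.9 mOsm/kg
Osmolar gap = measured − calculated = 297 − 291.9 = 5.1 mOsm/kg

5.1 mOsm/kg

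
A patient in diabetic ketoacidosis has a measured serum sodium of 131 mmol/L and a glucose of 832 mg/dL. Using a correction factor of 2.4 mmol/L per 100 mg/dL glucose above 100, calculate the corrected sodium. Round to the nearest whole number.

Corrected Na = measured Na + 2.4 · (glucose − 100)/100
= 131 + 2.4 · (832 − 100)/100
= 131 + 17.6
= 148.6 mmol/L

149 mmol/L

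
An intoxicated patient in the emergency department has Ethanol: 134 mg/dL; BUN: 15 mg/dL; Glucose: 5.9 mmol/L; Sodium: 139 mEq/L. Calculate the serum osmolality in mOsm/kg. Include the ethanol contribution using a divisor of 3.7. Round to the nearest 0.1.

325.5 mOsm/kg

Calculated osmolality = 2·Na + glucose + BUN/2.8 + ethanol/3.7
= 2·139 + 5.9 + 15/2.8 + 134/3.7
= 278 + 5.90 + 5.36 + 36.22
= 325.48 mOsm/kg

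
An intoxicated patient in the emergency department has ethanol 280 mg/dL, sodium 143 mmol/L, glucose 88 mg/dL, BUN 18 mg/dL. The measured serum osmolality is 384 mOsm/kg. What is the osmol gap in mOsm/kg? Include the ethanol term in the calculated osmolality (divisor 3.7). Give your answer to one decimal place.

11.0 mOsm/kg

Calculated osmolality = 2·Na + glucose/18 + BUN/2.8 + ethanol/3.7
= 2·143 + 88/18 + 18/2.8 + 280/3.7
= 286 + 4.89 + 6.43 + 75.68
= 373 mOsm/kg ≈ 373.0 mOsm/kg
Osmolar gap = measured − calculated = 384 − 373.0 = 11.0 mOsm/kg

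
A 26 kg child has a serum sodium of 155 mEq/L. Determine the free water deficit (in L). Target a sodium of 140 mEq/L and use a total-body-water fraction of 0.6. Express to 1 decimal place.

1.7 L

TBW = 0.6 · 26 = 15.6 L
Free water deficit = TBW · (Na/140 − 1)
= 15.6 · (155/140 − 1)
= 15.6 · 0.1071
= 1.67 L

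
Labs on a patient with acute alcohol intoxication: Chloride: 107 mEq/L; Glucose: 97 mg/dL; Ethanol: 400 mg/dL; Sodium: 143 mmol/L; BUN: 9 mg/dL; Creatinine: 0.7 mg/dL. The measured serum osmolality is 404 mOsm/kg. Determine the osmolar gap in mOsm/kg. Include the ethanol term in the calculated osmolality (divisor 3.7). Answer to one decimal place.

Calculated osmolality = 2·Na + glucose/18 + BUN/2.8 + ethanol/3.7
= 2·143 + 97/18 + 9/2.8 + 400/3.7
= 286 + 5.39 + 3.21 + 108.11
= 402.71 mOsm/kg ≈ 402.7 mOsm/kg
Osmolar gap = measured − calculated = 404 − 402.7 = 1.3 mOsm/kg

1.3 mOsm/kg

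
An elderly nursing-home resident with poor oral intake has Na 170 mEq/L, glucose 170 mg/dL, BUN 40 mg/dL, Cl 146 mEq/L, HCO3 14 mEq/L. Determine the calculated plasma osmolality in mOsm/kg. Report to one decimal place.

Calculated osmolality = 2·Na + glucose/18 + BUN/2.8
= 2·170 + 170/18 + 40/2.8
= 340 + 9.44 + 14.29
= 363.73 mOsm/kg

363.7 mOsm/kg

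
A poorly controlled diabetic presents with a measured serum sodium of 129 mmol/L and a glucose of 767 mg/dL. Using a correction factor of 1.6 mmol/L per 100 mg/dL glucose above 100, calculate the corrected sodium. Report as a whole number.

Corrected Na = measured Na + 1.6 · (glucose − 100)/100
= 129 + 1.6 · (767 − 100)/100
= 129 + 10.7
= 139.7 mmol/L

140 mmol/L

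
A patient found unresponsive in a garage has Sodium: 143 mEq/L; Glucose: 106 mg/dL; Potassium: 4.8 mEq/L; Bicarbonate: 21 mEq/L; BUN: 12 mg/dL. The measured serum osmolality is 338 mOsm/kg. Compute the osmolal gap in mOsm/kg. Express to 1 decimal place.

41.8 mOsm/kg

Calculated osmolality = 2·Na + glucose/18 + BUN/2.8
= 2·143 + 106/18 + 12/2.8
= 286 + 5.89 + 4.29
= 296.18 mOsm/kg ≈ 296.2 mOsm/kg
Osmolar gap = measured − calculated = 338 − 296.2 = 41.8 mOsm/kg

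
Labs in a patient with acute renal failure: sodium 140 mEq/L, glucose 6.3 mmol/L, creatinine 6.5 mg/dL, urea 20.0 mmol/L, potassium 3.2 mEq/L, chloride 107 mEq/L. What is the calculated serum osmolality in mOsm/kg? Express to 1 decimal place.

306.3 mOsm/kg

Calculated osmolality = 2·Na + glucose + urea
= 2·140 + 6.3 + 20
= 280 + 6.30 + 20
= 306.3 mOsm/kg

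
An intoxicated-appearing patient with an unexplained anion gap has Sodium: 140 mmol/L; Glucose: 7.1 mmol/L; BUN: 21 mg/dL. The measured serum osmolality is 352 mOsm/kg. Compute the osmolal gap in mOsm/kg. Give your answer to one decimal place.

57.4 mOsm/kg

Calculated osmolality = 2·Na + glucose + BUN/2.8
= 2·140 + 7.1 + 21/2.8
= 280 + 7.10 + 7.50
= 294.6 mOsm/kg ≈ 294.6 mOsm/kg
Osmolar gap = measured − calculated = 352 − 294.6 = 57.4 mOsm/kg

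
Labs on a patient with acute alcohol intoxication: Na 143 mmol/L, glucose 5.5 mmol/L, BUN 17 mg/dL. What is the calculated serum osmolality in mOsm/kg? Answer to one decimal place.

Calculated osmolality = 2·Na + glucose + BUN/2.8
= 2·143 + 5.5 + 17/2.8
= 286 + 5.50 + 6.07
= 297.57 mOsm/kg

297.6 mOsm/kg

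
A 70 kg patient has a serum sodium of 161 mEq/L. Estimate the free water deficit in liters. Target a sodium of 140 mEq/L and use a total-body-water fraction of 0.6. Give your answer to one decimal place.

6.3 L

TBW = 0.6 · 70 = 42 L
Free water deficit = TBW · (Na/140 − 1)
= 42 · (161/140 − 1)
= 42 · 0.15
= 6.3 L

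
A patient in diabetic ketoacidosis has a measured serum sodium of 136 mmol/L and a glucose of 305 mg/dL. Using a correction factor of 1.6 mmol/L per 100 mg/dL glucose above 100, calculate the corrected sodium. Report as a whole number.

139 mmol/L

Corrected Na = measured Na + 1.6 · (glucose − 100)/100
= 136 + 1.6 · (305 − 100)/100
= 136 + 3.3
= 139.3 mmol/L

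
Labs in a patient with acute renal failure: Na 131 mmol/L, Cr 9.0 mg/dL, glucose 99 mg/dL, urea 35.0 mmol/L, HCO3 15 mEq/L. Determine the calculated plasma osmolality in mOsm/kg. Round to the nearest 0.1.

Calculated osmolality = 2·Na + glucose/18 + urea
= 2·131 + 99/18 + 35
= 262 + 5.50 + 35
= 302.5 mOsm/kg

302.5 mOsm/kg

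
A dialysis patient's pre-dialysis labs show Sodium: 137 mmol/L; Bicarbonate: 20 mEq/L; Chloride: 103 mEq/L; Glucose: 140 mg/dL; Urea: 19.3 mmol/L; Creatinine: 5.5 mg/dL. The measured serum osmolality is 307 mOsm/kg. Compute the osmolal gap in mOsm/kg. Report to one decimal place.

Calculated osmolality = 2·Na + glucose/18 + urea
= 2·137 + 140/18 + 19.3
= 274 + 7.78 + 19.30
= 301.08 mOsm/kg ≈ 301.1 mOsm/kg
Osmolar gap = measured − calculated = 307 − 301.1 = 5.9 mOsm/kg

5.9 mOsm/kg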